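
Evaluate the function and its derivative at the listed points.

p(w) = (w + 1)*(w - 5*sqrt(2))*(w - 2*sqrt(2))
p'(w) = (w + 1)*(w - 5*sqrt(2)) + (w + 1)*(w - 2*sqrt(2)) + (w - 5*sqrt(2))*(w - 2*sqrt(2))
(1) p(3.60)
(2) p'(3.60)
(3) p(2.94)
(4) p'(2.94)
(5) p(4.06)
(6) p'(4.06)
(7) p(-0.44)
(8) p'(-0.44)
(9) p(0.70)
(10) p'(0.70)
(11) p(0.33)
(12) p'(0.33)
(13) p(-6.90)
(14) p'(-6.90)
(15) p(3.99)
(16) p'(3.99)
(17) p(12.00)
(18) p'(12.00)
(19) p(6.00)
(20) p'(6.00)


(1) = -12.32
(2) = -15.10
(3) = -1.82
(4) = -16.30
(5) = -18.76
(6) = -12.71
(7) = 13.75
(8) = 18.51
(9) = 23.05
(10) = -0.89
(11) = 22.40
(12) = 4.55
(13) = -801.91
(14) = 275.74
(15) = -17.86
(16) = -13.16
(17) = 587.68
(18) = 228.51
(19) = -23.78
(20) = 11.31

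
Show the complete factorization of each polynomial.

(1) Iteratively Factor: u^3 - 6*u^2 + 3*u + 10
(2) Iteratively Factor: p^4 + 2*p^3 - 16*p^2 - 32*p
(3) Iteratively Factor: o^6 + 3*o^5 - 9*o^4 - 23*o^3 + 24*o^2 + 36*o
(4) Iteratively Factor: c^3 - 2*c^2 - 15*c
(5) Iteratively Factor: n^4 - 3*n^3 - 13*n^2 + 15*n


(1) = (u - 5)*(u^2 - u - 2) = (u - 5)*(u - 2)*(u + 1)
(2) = (p + 4)*(p^3 - 2*p^2 - 8*p) = p*(p + 4)*(p^2 - 2*p - 8) = p*(p + 2)*(p + 4)*(p - 4)
(3) = (o)*(o^5 + 3*o^4 - 9*o^3 - 23*o^2 + 24*o + 36) = o*(o - 2)*(o^4 + 5*o^3 + o^2 - 21*o - 18) = o*(o - 2)*(o + 3)*(o^3 + 2*o^2 - 5*o - 6) = o*(o - 2)^2*(o + 3)*(o^2 + 4*o + 3) = o*(o - 2)^2*(o + 3)^2*(o + 1)
(4) = (c - 5)*(c^2 + 3*c) = (c - 5)*(c + 3)*(c)
(5) = (n + 3)*(n^3 - 6*n^2 + 5*n) = n*(n + 3)*(n^2 - 6*n + 5) = n*(n - 5)*(n + 3)*(n - 1)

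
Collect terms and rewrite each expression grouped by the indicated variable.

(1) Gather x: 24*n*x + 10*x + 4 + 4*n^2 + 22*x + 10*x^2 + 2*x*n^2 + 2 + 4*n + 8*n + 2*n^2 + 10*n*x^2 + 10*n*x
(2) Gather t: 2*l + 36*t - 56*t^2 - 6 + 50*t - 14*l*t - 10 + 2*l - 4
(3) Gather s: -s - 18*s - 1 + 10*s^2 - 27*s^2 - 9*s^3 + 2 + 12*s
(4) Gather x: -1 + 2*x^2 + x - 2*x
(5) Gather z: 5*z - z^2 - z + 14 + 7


(1) = 6*n^2 + 12*n + x^2*(10*n + 10) + x*(2*n^2 + 34*n + 32) + 6
(2) = 4*l - 56*t^2 + t*(86 - 14*l) - 20
(3) = -9*s^3 - 17*s^2 - 7*s + 1
(4) = 2*x^2 - x - 1
(5) = -z^2 + 4*z + 21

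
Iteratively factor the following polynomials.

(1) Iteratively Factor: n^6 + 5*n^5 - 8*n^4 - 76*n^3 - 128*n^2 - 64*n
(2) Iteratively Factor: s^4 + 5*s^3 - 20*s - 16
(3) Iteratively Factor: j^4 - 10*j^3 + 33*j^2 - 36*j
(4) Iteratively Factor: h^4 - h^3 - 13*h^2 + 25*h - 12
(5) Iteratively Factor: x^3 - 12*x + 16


(1) = (n + 2)*(n^5 + 3*n^4 - 14*n^3 - 48*n^2 - 32*n) = n*(n + 2)*(n^4 + 3*n^3 - 14*n^2 - 48*n - 32) = n*(n + 1)*(n + 2)*(n^3 + 2*n^2 - 16*n - 32) = n*(n - 4)*(n + 1)*(n + 2)*(n^2 + 6*n + 8) = n*(n - 4)*(n + 1)*(n + 2)*(n + 4)*(n + 2)
(2) = (s + 1)*(s^3 + 4*s^2 - 4*s - 16) = (s + 1)*(s + 4)*(s^2 - 4) = (s - 2)*(s + 1)*(s + 4)*(s + 2)
(3) = (j - 4)*(j^3 - 6*j^2 + 9*j) = j*(j - 4)*(j^2 - 6*j + 9) = j*(j - 4)*(j - 3)*(j - 3)
(4) = (h - 3)*(h^3 + 2*h^2 - 7*h + 4) = (h - 3)*(h + 4)*(h^2 - 2*h + 1) = (h - 3)*(h - 1)*(h + 4)*(h - 1)
(5) = (x + 4)*(x^2 - 4*x + 4) = (x - 2)*(x + 4)*(x - 2)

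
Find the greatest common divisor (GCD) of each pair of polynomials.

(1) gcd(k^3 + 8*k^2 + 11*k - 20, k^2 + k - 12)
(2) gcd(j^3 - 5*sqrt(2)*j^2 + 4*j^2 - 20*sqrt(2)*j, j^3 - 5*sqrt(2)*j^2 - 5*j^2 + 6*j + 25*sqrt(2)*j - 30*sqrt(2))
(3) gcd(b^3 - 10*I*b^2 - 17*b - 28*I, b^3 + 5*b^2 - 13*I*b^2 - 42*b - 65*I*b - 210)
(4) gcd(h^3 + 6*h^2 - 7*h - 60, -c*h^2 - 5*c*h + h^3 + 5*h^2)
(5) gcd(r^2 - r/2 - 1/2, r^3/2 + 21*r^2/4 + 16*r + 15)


(1) = k + 4
(2) = j - 5*sqrt(2)
(3) = gcd((b - 7*I)*(b - 4*I)*(b + I), (b + 5)*(b - 7*I)*(b - 6*I)) = b - 7*I
(4) = h + 5
(5) = 1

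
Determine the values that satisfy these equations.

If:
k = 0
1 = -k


Then:
No Solution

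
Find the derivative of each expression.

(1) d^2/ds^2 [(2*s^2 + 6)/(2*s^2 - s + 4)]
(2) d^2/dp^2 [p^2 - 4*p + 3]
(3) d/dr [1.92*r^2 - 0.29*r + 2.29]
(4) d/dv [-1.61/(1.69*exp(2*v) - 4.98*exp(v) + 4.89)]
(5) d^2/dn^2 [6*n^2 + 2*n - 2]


(1) = 4*(2*s^3 + 12*s^2 - 18*s - 5)/(8*s^6 - 12*s^5 + 54*s^4 - 49*s^3 + 108*s^2 - 48*s + 64)
(2) = 2
(3) = 3.84*r - 0.29
(4) = (5.4418*exp(v) - 8.0178)*exp(v)/(1.69*exp(2*v) - 4.98*exp(v) + 4.89)^2
(5) = 12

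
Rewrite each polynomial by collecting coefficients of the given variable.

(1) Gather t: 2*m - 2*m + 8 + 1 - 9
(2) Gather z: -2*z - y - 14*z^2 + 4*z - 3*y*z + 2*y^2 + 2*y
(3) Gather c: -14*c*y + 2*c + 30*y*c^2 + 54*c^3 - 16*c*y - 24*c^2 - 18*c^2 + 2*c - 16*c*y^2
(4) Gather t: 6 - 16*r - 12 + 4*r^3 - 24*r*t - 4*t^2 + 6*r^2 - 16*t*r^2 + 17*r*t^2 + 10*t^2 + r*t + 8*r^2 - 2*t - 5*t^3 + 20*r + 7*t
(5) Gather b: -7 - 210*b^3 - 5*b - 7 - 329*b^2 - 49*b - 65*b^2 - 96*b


(1) = 0
(2) = 2*y^2 + y - 14*z^2 + z*(2 - 3*y)
(3) = 54*c^3 + c^2*(30*y - 42) + c*(-16*y^2 - 30*y + 4)
(4) = 4*r^3 + 14*r^2 + 4*r - 5*t^3 + t^2*(17*r + 6) + t*(-16*r^2 - 23*r + 5) - 6
(5) = -210*b^3 - 394*b^2 - 150*b - 14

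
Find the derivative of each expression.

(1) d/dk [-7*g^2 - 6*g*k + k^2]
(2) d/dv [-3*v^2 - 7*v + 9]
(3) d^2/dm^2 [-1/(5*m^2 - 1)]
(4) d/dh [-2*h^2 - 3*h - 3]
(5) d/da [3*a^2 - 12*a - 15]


(1) = -6*g + 2*k
(2) = -6*v - 7
(3) = 10*(-15*m^2 - 1)/(5*m^2 - 1)^3
(4) = -4*h - 3
(5) = 6*a - 12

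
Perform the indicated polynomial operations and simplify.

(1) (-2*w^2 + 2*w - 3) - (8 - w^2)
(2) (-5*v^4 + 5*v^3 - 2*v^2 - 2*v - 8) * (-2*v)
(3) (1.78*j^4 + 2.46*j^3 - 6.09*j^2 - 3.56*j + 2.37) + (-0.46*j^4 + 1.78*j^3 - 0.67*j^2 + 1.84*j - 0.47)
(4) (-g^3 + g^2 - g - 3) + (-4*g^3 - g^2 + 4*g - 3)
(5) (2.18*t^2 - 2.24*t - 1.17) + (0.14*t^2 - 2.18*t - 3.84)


(1) = -w^2 + 2*w - 11
(2) = 10*v^5 - 10*v^4 + 4*v^3 + 4*v^2 + 16*v
(3) = 1.32*j^4 + 4.24*j^3 - 6.76*j^2 - 1.72*j + 1.9
(4) = -5*g^3 + 3*g - 6
(5) = 2.32*t^2 - 4.42*t - 5.01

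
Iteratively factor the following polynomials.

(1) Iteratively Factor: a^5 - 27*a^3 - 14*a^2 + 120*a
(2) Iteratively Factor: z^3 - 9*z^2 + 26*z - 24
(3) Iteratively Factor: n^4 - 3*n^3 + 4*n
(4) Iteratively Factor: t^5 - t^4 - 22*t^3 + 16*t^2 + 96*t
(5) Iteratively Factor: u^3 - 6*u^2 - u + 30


(1) = (a - 5)*(a^4 + 5*a^3 - 2*a^2 - 24*a) = a*(a - 5)*(a^3 + 5*a^2 - 2*a - 24) = a*(a - 5)*(a + 4)*(a^2 + a - 6) = a*(a - 5)*(a - 2)*(a + 4)*(a + 3)
(2) = (z - 2)*(z^2 - 7*z + 12) = (z - 3)*(z - 2)*(z - 4)
(3) = (n + 1)*(n^3 - 4*n^2 + 4*n) = (n - 2)*(n + 1)*(n^2 - 2*n) = n*(n - 2)*(n + 1)*(n - 2)
(4) = (t - 3)*(t^4 + 2*t^3 - 16*t^2 - 32*t) = t*(t - 3)*(t^3 + 2*t^2 - 16*t - 32) = t*(t - 4)*(t - 3)*(t^2 + 6*t + 8) = t*(t - 4)*(t - 3)*(t + 4)*(t + 2)
(5) = (u - 5)*(u^2 - u - 6) = (u - 5)*(u + 2)*(u - 3)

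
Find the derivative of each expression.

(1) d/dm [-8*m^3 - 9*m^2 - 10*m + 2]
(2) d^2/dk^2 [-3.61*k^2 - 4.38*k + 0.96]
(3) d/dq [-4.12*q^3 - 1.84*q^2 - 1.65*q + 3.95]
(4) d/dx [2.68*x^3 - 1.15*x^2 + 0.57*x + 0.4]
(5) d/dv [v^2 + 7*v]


(1) = -24*m^2 - 18*m - 10
(2) = -7.22000000000000
(3) = -12.36*q^2 - 3.68*q - 1.65
(4) = 8.04*x^2 - 2.3*x + 0.57
(5) = 2*v + 7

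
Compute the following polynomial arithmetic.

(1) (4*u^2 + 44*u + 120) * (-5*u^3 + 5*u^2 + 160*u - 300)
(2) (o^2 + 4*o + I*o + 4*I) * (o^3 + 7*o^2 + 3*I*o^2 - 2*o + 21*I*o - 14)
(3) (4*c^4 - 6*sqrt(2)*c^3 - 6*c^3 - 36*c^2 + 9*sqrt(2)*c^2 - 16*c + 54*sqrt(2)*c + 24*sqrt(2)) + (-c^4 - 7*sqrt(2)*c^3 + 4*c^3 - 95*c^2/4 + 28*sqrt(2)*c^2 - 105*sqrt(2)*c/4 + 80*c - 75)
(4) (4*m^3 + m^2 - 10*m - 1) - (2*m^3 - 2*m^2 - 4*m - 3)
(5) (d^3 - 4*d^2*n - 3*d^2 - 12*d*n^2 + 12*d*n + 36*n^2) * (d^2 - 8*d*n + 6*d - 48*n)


(1) = -20*u^5 - 200*u^4 + 260*u^3 + 6440*u^2 + 6000*u - 36000
(2) = o^5 + 11*o^4 + 4*I*o^4 + 23*o^3 + 44*I*o^3 - 55*o^2 + 110*I*o^2 - 140*o - 22*I*o - 56*I
(3) = 3*c^4 - 13*sqrt(2)*c^3 - 2*c^3 - 239*c^2/4 + 37*sqrt(2)*c^2 + 111*sqrt(2)*c/4 + 64*c - 75 + 24*sqrt(2)
(4) = 2*m^3 + 3*m^2 - 6*m + 2
(5) = d^5 - 12*d^4*n + 3*d^4 + 20*d^3*n^2 - 36*d^3*n - 18*d^3 + 96*d^2*n^3 + 60*d^2*n^2 + 216*d^2*n + 288*d*n^3 - 360*d*n^2 - 1728*n^3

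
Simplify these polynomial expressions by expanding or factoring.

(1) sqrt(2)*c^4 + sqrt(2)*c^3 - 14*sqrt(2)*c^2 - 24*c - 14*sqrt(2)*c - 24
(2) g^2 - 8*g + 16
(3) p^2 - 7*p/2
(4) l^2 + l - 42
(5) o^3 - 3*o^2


(1) = (c - 3*sqrt(2))*(c + sqrt(2))*(c + 2*sqrt(2))*(sqrt(2)*c + sqrt(2))
(2) = (g - 4)^2
(3) = p*(p - 7/2)
(4) = (l - 6)*(l + 7)
(5) = o^2*(o - 3)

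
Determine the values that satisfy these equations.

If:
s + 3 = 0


Then:
s = -3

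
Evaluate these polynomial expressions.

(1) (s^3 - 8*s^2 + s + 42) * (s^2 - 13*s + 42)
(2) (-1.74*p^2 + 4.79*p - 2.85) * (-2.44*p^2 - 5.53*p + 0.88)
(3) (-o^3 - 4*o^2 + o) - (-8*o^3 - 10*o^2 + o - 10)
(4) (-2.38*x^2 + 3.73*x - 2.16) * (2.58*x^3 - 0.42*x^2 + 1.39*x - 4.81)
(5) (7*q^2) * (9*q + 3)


(1) = s^5 - 21*s^4 + 147*s^3 - 307*s^2 - 504*s + 1764
(2) = 4.2456*p^4 - 2.0654*p^3 - 21.0659*p^2 + 19.9757*p - 2.508
(3) = 7*o^3 + 6*o^2 + 10
(4) = -6.1404*x^5 + 10.623*x^4 - 10.4476*x^3 + 17.5397*x^2 - 20.9437*x + 10.3896
(5) = 63*q^3 + 21*q^2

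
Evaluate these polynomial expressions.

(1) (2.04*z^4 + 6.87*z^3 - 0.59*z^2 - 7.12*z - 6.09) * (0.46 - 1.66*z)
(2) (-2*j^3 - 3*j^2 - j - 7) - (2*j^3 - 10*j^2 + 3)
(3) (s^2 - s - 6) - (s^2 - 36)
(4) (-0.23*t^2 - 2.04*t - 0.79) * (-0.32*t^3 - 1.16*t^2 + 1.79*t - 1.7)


(1) = -3.3864*z^5 - 10.4658*z^4 + 4.1396*z^3 + 11.5478*z^2 + 6.8342*z - 2.8014
(2) = -4*j^3 + 7*j^2 - j - 10
(3) = 30 - s
(4) = 0.0736*t^5 + 0.9196*t^4 + 2.2075*t^3 - 2.3442*t^2 + 2.0539*t + 1.343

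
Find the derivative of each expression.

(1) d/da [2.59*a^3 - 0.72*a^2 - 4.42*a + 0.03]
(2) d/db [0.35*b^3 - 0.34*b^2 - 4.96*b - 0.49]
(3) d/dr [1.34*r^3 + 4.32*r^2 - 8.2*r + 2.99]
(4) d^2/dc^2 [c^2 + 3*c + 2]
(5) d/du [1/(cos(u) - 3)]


(1) = 7.77*a^2 - 1.44*a - 4.42
(2) = 1.05*b^2 - 0.68*b - 4.96
(3) = 4.02*r^2 + 8.64*r - 8.2
(4) = 2
(5) = sin(u)/(cos(u) - 3)^2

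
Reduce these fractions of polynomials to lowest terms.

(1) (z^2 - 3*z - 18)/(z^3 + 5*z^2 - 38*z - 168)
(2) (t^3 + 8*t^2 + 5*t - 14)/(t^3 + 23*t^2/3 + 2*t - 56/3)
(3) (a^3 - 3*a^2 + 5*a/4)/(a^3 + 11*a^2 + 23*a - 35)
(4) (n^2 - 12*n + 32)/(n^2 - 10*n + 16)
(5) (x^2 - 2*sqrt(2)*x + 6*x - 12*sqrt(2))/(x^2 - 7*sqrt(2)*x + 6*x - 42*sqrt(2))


(1) = (z + 3)/(z^2 + 11*z + 28)
(2) = (3*t - 3)/(3*t - 4)
(3) = (4*a^3 - 12*a^2 + 5*a)/(4*a^3 + 44*a^2 + 92*a - 140)
(4) = (n - 4)/(n - 2)
(5) = (x - 2*sqrt(2))/(x - 7*sqrt(2))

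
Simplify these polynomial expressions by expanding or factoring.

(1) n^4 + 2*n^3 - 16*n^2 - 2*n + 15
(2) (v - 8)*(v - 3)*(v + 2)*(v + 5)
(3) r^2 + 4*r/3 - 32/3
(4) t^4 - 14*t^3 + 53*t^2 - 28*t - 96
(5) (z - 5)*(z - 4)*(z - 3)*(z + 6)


(1) = (n - 3)*(n - 1)*(n + 1)*(n + 5)
(2) = v^4 - 4*v^3 - 43*v^2 + 58*v + 240
(3) = (r - 8/3)*(r + 4)
(4) = (t - 8)*(t - 4)*(t - 3)*(t + 1)
(5) = z^4 - 6*z^3 - 25*z^2 + 222*z - 360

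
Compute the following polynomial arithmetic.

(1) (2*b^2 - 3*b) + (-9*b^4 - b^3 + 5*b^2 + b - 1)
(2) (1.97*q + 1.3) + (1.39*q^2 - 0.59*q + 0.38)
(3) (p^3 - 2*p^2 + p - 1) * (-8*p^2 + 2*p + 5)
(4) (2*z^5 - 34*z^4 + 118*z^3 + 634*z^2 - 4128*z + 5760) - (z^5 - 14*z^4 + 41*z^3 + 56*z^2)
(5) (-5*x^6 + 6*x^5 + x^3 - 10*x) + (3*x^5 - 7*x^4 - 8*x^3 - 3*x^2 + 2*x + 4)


(1) = -9*b^4 - b^3 + 7*b^2 - 2*b - 1
(2) = 1.39*q^2 + 1.38*q + 1.68
(3) = -8*p^5 + 18*p^4 - 7*p^3 + 3*p - 5
(4) = z^5 - 20*z^4 + 77*z^3 + 578*z^2 - 4128*z + 5760
(5) = -5*x^6 + 9*x^5 - 7*x^4 - 7*x^3 - 3*x^2 - 8*x + 4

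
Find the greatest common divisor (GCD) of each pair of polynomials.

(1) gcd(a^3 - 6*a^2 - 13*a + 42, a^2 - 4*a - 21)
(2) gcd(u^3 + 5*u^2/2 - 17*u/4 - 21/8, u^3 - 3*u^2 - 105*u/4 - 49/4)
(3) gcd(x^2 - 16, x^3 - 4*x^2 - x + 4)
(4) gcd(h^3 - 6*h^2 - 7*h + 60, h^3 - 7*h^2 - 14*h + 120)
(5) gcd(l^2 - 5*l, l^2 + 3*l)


(1) = gcd((a - 7)*(a - 2)*(a + 3), (a - 7)*(a + 3)) = a^2 - 4*a - 21
(2) = u^2 + 4*u + 7/4
(3) = x - 4
(4) = h - 5
(5) = l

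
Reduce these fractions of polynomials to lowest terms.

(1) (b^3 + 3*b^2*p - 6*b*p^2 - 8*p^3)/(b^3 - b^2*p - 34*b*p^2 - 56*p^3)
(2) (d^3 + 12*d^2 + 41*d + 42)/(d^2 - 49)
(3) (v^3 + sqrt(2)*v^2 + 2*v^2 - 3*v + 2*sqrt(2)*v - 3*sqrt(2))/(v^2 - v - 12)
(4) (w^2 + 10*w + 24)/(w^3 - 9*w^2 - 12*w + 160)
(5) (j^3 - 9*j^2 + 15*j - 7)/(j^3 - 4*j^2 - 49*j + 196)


(1) = (-b^2 + b*p + 2*p^2)/(-b^2 + 5*b*p + 14*p^2)
(2) = (d^2 + 5*d + 6)/(d - 7)
(3) = (v^2 + v*(-1 + sqrt(2)) - sqrt(2))/(v - 4)
(4) = (w + 6)/(w^2 - 13*w + 40)
(5) = (j^2 - 2*j + 1)/(j^2 + 3*j - 28)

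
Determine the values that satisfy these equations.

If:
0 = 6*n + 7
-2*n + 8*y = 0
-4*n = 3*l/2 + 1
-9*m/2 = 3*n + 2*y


Then:
l = 22/9
m = 49/54
n = -7/6
y = -7/24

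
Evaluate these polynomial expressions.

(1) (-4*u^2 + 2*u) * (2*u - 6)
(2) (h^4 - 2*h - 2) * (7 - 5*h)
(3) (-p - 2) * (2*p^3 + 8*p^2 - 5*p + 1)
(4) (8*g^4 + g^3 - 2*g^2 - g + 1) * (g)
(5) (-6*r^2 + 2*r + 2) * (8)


(1) = -8*u^3 + 28*u^2 - 12*u
(2) = -5*h^5 + 7*h^4 + 10*h^2 - 4*h - 14
(3) = -2*p^4 - 12*p^3 - 11*p^2 + 9*p - 2
(4) = 8*g^5 + g^4 - 2*g^3 - g^2 + g
(5) = -48*r^2 + 16*r + 16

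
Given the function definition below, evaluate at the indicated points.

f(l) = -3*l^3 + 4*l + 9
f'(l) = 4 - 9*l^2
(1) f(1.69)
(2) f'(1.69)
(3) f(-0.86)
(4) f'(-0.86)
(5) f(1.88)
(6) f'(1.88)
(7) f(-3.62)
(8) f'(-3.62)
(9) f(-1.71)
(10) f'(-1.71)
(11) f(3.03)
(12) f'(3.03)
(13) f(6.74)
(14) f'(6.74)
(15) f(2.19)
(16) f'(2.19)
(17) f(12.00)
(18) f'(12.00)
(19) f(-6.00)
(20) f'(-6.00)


(1) = 1.28
(2) = -21.70
(3) = 7.47
(4) = -2.66
(5) = -3.41
(6) = -27.81
(7) = 136.83
(8) = -113.94
(9) = 17.16
(10) = -22.32
(11) = -62.33
(12) = -78.63
(13) = -882.59
(14) = -404.85
(15) = -13.75
(16) = -39.16
(17) = -5127.00
(18) = -1292.00
(19) = 633.00
(20) = -320.00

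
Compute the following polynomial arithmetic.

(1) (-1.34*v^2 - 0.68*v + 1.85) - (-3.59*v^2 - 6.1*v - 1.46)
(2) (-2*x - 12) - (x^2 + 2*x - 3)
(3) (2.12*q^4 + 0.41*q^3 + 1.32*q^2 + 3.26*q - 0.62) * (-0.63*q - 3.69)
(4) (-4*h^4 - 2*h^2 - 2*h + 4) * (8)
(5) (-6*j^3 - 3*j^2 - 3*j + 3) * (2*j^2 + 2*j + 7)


(1) = 2.25*v^2 + 5.42*v + 3.31
(2) = -x^2 - 4*x - 9
(3) = -1.3356*q^5 - 8.0811*q^4 - 2.3445*q^3 - 6.9246*q^2 - 11.6388*q + 2.2878
(4) = -32*h^4 - 16*h^2 - 16*h + 32
(5) = -12*j^5 - 18*j^4 - 54*j^3 - 21*j^2 - 15*j + 21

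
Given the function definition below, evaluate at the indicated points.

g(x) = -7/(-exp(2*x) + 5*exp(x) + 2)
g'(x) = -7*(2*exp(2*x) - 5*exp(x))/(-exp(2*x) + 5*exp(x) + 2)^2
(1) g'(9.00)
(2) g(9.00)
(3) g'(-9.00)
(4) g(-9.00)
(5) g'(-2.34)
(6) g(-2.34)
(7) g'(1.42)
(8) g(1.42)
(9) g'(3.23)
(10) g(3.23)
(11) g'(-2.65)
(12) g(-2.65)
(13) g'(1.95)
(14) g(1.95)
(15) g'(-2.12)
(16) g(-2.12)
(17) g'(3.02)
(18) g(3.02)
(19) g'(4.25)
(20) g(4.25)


(1) = -0.00
(2) = 0.00
(3) = 0.00
(4) = -3.50
(5) = 0.53
(6) = -2.83
(7) = -3.06
(8) = -1.26
(9) = -0.03
(10) = 0.01
(11) = 0.44
(12) = -2.98
(13) = -2.97
(14) = 0.57
(15) = 0.60
(16) = -2.71
(17) = -0.05
(18) = 0.02
(19) = -0.00
(20) = 0.00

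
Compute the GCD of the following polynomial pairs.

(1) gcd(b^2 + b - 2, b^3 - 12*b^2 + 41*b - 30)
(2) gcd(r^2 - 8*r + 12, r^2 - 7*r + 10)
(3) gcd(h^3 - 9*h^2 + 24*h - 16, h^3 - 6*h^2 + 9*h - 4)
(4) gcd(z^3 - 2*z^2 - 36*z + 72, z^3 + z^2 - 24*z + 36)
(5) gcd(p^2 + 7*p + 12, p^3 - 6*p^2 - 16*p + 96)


(1) = b - 1
(2) = r - 2
(3) = gcd((h - 4)^2*(h - 1), (h - 4)*(h - 1)^2) = h^2 - 5*h + 4
(4) = gcd((z - 6)*(z - 2)*(z + 6), (z - 3)*(z - 2)*(z + 6)) = z^2 + 4*z - 12
(5) = p + 4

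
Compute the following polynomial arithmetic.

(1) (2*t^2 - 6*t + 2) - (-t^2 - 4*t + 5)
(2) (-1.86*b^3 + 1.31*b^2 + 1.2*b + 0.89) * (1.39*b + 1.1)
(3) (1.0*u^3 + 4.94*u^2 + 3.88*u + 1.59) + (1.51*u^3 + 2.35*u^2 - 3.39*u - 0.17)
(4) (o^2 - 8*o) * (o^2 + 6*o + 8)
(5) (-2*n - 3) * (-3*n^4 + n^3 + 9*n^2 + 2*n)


(1) = 3*t^2 - 2*t - 3
(2) = -2.5854*b^4 - 0.2251*b^3 + 3.109*b^2 + 2.5571*b + 0.979
(3) = 2.51*u^3 + 7.29*u^2 + 0.49*u + 1.42
(4) = o^4 - 2*o^3 - 40*o^2 - 64*o
(5) = 6*n^5 + 7*n^4 - 21*n^3 - 31*n^2 - 6*n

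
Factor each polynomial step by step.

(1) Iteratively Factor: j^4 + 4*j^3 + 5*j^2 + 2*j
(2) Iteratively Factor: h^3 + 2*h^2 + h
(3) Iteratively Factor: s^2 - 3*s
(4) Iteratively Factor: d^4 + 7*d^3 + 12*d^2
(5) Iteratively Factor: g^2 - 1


(1) = (j + 1)*(j^3 + 3*j^2 + 2*j) = j*(j + 1)*(j^2 + 3*j + 2) = j*(j + 1)*(j + 2)*(j + 1)
(2) = (h + 1)*(h^2 + h) = h*(h + 1)*(h + 1)
(3) = (s - 3)*(s)
(4) = (d)*(d^3 + 7*d^2 + 12*d) = d*(d + 3)*(d^2 + 4*d) = d^2*(d + 3)*(d + 4)
(5) = (g - 1)*(g + 1)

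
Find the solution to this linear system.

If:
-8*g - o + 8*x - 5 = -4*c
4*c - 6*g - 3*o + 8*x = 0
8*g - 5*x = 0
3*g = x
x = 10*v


Then:
c = 15/8
g = 0
o = 5/2
v = 0
x = 0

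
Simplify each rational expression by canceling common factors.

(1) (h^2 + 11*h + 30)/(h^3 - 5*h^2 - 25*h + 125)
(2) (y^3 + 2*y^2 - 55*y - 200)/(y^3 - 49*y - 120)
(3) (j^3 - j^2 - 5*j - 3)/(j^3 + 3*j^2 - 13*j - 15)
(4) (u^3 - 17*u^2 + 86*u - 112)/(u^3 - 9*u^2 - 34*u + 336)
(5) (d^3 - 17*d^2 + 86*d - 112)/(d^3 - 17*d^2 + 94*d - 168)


(1) = (h + 6)/(h^2 - 10*h + 25)
(2) = (y + 5)/(y + 3)
(3) = (j + 1)/(j + 5)
(4) = (u - 2)/(u + 6)
(5) = (d^2 - 10*d + 16)/(d^2 - 10*d + 24)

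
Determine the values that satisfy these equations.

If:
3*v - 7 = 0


Then:
v = 7/3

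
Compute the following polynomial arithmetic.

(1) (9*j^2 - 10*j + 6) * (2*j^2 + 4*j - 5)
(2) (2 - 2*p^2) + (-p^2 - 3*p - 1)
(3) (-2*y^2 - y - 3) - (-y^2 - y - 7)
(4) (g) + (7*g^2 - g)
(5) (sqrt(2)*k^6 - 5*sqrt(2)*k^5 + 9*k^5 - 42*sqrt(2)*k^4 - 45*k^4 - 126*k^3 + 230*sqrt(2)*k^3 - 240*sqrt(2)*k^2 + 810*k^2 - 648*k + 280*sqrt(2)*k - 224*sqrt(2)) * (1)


(1) = 18*j^4 + 16*j^3 - 73*j^2 + 74*j - 30
(2) = -3*p^2 - 3*p + 1
(3) = 4 - y^2
(4) = 7*g^2
(5) = sqrt(2)*k^6 - 5*sqrt(2)*k^5 + 9*k^5 - 42*sqrt(2)*k^4 - 45*k^4 - 126*k^3 + 230*sqrt(2)*k^3 - 240*sqrt(2)*k^2 + 810*k^2 - 648*k + 280*sqrt(2)*k - 224*sqrt(2)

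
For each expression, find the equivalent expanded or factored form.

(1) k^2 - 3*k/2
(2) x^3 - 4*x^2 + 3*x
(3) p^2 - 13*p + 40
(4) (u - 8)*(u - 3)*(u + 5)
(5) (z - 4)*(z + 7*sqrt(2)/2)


(1) = k*(k - 3/2)
(2) = x*(x - 3)*(x - 1)
(3) = (p - 8)*(p - 5)
(4) = u^3 - 6*u^2 - 31*u + 120
(5) = z^2 - 4*z + 7*sqrt(2)*z/2 - 14*sqrt(2)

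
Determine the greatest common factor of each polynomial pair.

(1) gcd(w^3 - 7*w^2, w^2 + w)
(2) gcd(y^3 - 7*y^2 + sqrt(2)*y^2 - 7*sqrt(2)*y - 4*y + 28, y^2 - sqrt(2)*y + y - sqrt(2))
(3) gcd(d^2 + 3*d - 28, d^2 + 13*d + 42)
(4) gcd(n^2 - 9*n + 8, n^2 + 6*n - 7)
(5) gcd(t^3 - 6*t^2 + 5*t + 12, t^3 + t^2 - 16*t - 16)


(1) = gcd(w^2*(w - 7), w*(w + 1)) = w
(2) = gcd((y - 7)*(y - sqrt(2))*(y + 2*sqrt(2)), (y + 1)*(y - sqrt(2))) = y - sqrt(2)
(3) = gcd((d - 4)*(d + 7), (d + 6)*(d + 7)) = d + 7
(4) = gcd((n - 8)*(n - 1), (n - 1)*(n + 7)) = n - 1
(5) = gcd((t - 4)*(t - 3)*(t + 1), (t - 4)*(t + 1)*(t + 4)) = t^2 - 3*t - 4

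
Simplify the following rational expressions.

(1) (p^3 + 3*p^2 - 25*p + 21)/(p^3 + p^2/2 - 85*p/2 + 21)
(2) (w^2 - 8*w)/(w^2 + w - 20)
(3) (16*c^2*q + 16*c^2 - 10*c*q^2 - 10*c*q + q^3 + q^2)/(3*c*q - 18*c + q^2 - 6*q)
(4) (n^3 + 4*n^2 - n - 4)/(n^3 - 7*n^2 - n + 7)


(1) = (2*p^2 - 8*p + 6)/(2*p^2 - 13*p + 6)
(2) = (w^2 - 8*w)/(w^2 + w - 20)
(3) = (16*c^2*q + 16*c^2 - 10*c*q^2 - 10*c*q + q^3 + q^2)/(3*c*q - 18*c + q^2 - 6*q)
(4) = (n + 4)/(n - 7)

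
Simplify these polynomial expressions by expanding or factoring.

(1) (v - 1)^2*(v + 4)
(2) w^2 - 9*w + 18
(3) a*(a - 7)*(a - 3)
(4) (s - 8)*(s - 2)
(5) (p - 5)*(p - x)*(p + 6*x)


(1) = v^3 + 2*v^2 - 7*v + 4
(2) = (w - 6)*(w - 3)
(3) = a^3 - 10*a^2 + 21*a
(4) = s^2 - 10*s + 16
(5) = p^3 + 5*p^2*x - 5*p^2 - 6*p*x^2 - 25*p*x + 30*x^2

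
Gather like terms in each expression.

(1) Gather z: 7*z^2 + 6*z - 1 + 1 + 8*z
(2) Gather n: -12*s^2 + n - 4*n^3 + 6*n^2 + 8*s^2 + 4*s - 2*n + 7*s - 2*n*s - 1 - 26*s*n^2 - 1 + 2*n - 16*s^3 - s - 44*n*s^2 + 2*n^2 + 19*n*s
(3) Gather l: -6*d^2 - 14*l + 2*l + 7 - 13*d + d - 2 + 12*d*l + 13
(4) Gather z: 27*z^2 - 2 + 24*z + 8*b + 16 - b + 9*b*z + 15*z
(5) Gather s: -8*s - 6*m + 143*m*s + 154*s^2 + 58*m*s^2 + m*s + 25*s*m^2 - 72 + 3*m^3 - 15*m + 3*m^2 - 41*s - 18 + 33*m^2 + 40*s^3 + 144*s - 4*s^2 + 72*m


(1) = 7*z^2 + 14*z
(2) = -4*n^3 + n^2*(8 - 26*s) + n*(-44*s^2 + 17*s + 1) - 16*s^3 - 4*s^2 + 10*s - 2
(3) = -6*d^2 - 12*d + l*(12*d - 12) + 18
(4) = 7*b + 27*z^2 + z*(9*b + 39) + 14
(5) = 3*m^3 + 36*m^2 + 51*m + 40*s^3 + s^2*(58*m + 150) + s*(25*m^2 + 144*m + 95) - 90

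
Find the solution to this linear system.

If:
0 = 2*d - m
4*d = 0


Then:
d = 0
m = 0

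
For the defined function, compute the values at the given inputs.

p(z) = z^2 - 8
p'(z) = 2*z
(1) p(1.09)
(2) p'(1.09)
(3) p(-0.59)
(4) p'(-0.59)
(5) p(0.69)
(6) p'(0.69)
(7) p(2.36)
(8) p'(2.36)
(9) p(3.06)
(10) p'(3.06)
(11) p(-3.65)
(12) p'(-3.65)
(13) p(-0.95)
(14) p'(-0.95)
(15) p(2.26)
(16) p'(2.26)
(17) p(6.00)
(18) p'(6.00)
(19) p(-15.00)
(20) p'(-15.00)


(1) = -6.81
(2) = 2.18
(3) = -7.65
(4) = -1.18
(5) = -7.52
(6) = 1.38
(7) = -2.43
(8) = 4.72
(9) = 1.36
(10) = 6.12
(11) = 5.32
(12) = -7.30
(13) = -7.10
(14) = -1.90
(15) = -2.89
(16) = 4.52
(17) = 28.00
(18) = 12.00
(19) = 217.00
(20) = -30.00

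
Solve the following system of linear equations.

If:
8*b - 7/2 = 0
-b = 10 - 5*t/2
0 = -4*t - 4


Then:
No Solution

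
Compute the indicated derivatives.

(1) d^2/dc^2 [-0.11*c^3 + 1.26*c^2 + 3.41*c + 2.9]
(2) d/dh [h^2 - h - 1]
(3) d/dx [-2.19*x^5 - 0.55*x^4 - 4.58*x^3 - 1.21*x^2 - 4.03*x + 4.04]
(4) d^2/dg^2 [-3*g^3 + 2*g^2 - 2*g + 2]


(1) = 2.52 - 0.66*c
(2) = 2*h - 1
(3) = -10.95*x^4 - 2.2*x^3 - 13.74*x^2 - 2.42*x - 4.03
(4) = 4 - 18*g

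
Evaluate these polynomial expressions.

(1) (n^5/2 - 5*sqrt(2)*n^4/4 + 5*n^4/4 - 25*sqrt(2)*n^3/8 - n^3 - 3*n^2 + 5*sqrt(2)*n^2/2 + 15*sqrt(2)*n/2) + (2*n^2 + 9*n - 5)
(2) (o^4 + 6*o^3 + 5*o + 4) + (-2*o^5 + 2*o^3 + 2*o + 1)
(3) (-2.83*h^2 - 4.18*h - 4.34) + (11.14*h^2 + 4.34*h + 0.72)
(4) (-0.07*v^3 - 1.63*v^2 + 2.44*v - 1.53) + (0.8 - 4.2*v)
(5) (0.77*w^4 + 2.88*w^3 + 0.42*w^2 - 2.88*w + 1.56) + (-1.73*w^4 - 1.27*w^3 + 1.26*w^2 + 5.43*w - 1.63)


(1) = n^5/2 - 5*sqrt(2)*n^4/4 + 5*n^4/4 - 25*sqrt(2)*n^3/8 - n^3 - n^2 + 5*sqrt(2)*n^2/2 + 9*n + 15*sqrt(2)*n/2 - 5
(2) = -2*o^5 + o^4 + 8*o^3 + 7*o + 5
(3) = 8.31*h^2 + 0.16*h - 3.62
(4) = -0.07*v^3 - 1.63*v^2 - 1.76*v - 0.73
(5) = -0.96*w^4 + 1.61*w^3 + 1.68*w^2 + 2.55*w - 0.07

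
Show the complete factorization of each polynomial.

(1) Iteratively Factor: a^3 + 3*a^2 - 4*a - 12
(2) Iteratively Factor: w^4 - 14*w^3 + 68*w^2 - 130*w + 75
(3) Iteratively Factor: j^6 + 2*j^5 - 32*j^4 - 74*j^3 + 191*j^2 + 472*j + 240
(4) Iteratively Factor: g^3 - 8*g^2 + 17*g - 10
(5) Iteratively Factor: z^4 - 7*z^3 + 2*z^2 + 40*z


(1) = (a + 3)*(a^2 - 4) = (a + 2)*(a + 3)*(a - 2)
(2) = (w - 5)*(w^3 - 9*w^2 + 23*w - 15) = (w - 5)^2*(w^2 - 4*w + 3) = (w - 5)^2*(w - 1)*(w - 3)
(3) = (j + 4)*(j^5 - 2*j^4 - 24*j^3 + 22*j^2 + 103*j + 60) = (j - 5)*(j + 4)*(j^4 + 3*j^3 - 9*j^2 - 23*j - 12) = (j - 5)*(j + 1)*(j + 4)*(j^3 + 2*j^2 - 11*j - 12) = (j - 5)*(j + 1)^2*(j + 4)*(j^2 + j - 12) = (j - 5)*(j + 1)^2*(j + 4)^2*(j - 3)
(4) = (g - 5)*(g^2 - 3*g + 2) = (g - 5)*(g - 1)*(g - 2)
(5) = (z - 5)*(z^3 - 2*z^2 - 8*z) = z*(z - 5)*(z^2 - 2*z - 8) = z*(z - 5)*(z - 4)*(z + 2)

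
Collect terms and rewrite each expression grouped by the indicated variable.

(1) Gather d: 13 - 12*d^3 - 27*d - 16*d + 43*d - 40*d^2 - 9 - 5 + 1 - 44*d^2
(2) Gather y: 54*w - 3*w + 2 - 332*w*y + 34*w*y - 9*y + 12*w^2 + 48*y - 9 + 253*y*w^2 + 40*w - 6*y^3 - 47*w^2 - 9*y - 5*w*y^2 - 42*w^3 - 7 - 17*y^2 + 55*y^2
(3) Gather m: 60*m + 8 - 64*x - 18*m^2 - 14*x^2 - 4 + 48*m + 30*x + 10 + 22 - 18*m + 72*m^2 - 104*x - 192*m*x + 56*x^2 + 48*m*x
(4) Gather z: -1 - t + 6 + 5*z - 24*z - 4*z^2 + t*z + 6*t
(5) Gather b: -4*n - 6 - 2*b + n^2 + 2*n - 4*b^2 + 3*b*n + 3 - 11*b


(1) = -12*d^3 - 84*d^2
(2) = -42*w^3 - 35*w^2 + 91*w - 6*y^3 + y^2*(38 - 5*w) + y*(253*w^2 - 298*w + 30) - 14
(3) = 54*m^2 + m*(90 - 144*x) + 42*x^2 - 138*x + 36
(4) = 5*t - 4*z^2 + z*(t - 19) + 5
(5) = -4*b^2 + b*(3*n - 13) + n^2 - 2*n - 3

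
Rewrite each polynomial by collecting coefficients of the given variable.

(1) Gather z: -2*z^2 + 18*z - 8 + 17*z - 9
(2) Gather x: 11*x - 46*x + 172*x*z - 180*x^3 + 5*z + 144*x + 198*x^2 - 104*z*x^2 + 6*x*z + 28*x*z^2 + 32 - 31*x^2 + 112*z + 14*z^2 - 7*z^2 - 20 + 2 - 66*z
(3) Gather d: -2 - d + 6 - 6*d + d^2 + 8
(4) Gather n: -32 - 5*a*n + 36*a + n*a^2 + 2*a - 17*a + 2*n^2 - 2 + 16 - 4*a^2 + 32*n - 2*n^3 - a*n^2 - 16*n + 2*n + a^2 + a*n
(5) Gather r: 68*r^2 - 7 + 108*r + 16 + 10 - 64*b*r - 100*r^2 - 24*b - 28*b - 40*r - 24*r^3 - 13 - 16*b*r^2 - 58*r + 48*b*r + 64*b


(1) = -2*z^2 + 35*z - 17
(2) = -180*x^3 + x^2*(167 - 104*z) + x*(28*z^2 + 178*z + 109) + 7*z^2 + 51*z + 14
(3) = d^2 - 7*d + 12
(4) = -3*a^2 + 21*a - 2*n^3 + n^2*(2 - a) + n*(a^2 - 4*a + 18) - 18
(5) = 12*b - 24*r^3 + r^2*(-16*b - 32) + r*(10 - 16*b) + 6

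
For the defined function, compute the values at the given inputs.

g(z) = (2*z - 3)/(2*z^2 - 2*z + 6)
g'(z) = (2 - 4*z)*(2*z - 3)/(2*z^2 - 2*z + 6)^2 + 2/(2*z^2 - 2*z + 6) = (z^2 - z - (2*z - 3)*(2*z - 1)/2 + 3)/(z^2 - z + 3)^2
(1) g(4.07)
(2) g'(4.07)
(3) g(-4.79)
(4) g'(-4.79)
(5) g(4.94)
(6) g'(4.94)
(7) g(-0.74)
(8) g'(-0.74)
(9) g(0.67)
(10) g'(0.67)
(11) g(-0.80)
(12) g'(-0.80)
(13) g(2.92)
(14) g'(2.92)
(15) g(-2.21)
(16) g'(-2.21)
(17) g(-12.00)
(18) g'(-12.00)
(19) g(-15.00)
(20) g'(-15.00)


(1) = 0.17
(2) = -0.01
(3) = -0.20
(4) = -0.04
(5) = 0.15
(6) = -0.02
(7) = -0.52
(8) = -0.07
(9) = -0.30
(10) = 0.40
(11) = -0.52
(12) = -0.08
(13) = 0.16
(14) = 0.02
(15) = -0.37
(16) = -0.10
(17) = -0.08
(18) = -0.01
(19) = -0.07
(20) = -0.00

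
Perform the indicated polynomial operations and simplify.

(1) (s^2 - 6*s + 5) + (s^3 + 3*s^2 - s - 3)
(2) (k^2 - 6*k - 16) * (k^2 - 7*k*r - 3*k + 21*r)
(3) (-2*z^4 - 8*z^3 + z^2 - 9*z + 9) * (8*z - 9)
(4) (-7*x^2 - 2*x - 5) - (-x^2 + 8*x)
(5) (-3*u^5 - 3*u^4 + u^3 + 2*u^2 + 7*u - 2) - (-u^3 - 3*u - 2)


(1) = s^3 + 4*s^2 - 7*s + 2
(2) = k^4 - 7*k^3*r - 9*k^3 + 63*k^2*r + 2*k^2 - 14*k*r + 48*k - 336*r
(3) = -16*z^5 - 46*z^4 + 80*z^3 - 81*z^2 + 153*z - 81
(4) = -6*x^2 - 10*x - 5
(5) = -3*u^5 - 3*u^4 + 2*u^3 + 2*u^2 + 10*u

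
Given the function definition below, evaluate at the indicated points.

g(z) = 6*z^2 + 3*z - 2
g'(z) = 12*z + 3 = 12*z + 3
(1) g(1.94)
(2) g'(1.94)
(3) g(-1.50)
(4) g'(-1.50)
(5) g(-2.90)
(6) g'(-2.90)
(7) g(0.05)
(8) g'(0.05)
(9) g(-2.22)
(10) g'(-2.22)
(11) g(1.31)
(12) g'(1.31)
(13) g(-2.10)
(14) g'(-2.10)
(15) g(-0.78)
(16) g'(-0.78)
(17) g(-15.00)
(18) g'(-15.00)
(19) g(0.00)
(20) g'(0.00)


(1) = 26.40
(2) = 26.28
(3) = 7.00
(4) = -15.00
(5) = 39.76
(6) = -31.80
(7) = -1.84
(8) = 3.60
(9) = 20.91
(10) = -23.64
(11) = 12.23
(12) = 18.72
(13) = 18.16
(14) = -22.20
(15) = -0.69
(16) = -6.36
(17) = 1303.00
(18) = -177.00
(19) = -2.00
(20) = 3.00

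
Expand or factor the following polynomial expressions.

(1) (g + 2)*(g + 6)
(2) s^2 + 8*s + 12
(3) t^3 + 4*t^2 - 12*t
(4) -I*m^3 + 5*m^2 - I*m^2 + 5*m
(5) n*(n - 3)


(1) = g^2 + 8*g + 12
(2) = (s + 2)*(s + 6)
(3) = t*(t - 2)*(t + 6)
(4) = m*(m + 5*I)*(-I*m - I)
(5) = n^2 - 3*n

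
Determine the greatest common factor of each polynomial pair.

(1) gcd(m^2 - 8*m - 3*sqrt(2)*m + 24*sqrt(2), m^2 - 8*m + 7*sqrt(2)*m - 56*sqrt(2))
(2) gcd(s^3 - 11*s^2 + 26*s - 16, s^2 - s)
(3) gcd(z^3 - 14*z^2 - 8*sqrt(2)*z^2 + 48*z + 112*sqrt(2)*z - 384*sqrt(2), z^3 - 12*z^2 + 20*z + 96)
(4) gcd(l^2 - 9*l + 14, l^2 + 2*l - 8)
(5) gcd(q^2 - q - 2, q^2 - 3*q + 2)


(1) = m - 8
(2) = gcd((s - 8)*(s - 2)*(s - 1), s*(s - 1)) = s - 1
(3) = z^2 - 14*z + 48
(4) = l - 2
(5) = q - 2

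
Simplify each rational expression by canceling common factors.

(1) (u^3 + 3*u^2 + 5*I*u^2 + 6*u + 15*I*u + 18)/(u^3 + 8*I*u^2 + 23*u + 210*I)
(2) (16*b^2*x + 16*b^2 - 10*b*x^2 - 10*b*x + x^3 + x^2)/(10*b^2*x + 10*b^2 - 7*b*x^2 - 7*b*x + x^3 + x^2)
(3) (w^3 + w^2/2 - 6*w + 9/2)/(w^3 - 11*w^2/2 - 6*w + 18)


(1) = (u^2 + u*(3 - I) - 3*I)/(u^2 + 2*I*u + 35)
(2) = (-8*b + x)/(-5*b + x)
(3) = (w^2 + 2*w - 3)/(w^2 - 4*w - 12)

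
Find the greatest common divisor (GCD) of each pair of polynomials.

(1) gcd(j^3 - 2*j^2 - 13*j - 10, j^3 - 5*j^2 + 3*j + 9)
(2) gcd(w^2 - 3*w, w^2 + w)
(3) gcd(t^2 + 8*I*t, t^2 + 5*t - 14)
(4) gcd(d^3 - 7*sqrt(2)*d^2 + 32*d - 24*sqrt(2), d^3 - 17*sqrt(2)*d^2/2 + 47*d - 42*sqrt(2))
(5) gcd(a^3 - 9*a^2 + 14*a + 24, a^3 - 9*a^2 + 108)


(1) = gcd((j - 5)*(j + 1)*(j + 2), (j - 3)^2*(j + 1)) = j + 1
(2) = w
(3) = gcd(t*(t + 8*I), (t - 2)*(t + 7)) = 1
(4) = gcd((d - 3*sqrt(2))*(d - 2*sqrt(2))^2, (d - 7*sqrt(2)/2)*(d - 3*sqrt(2))*(d - 2*sqrt(2))) = d^2 - 5*sqrt(2)*d + 12
(5) = a - 6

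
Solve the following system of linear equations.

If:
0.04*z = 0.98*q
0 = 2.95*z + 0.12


Then:
q = -0.00
z = -0.04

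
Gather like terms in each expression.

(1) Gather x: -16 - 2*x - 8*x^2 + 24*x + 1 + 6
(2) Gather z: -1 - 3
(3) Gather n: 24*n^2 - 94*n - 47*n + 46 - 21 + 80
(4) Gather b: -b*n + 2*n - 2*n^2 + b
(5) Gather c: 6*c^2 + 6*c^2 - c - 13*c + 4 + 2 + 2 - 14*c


(1) = -8*x^2 + 22*x - 9
(2) = -4
(3) = 24*n^2 - 141*n + 105
(4) = b*(1 - n) - 2*n^2 + 2*n
(5) = 12*c^2 - 28*c + 8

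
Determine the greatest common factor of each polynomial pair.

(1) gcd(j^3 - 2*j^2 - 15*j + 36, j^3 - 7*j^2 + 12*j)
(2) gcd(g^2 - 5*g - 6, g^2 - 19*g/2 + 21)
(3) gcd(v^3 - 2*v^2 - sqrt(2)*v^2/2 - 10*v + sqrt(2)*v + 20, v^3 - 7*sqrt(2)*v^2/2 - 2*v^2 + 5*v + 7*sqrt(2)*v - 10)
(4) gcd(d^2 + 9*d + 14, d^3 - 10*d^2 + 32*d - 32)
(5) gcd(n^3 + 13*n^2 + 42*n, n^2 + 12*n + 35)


(1) = j - 3
(2) = gcd((g - 6)*(g + 1), (g - 6)*(g - 7/2)) = g - 6
(3) = gcd((v - 2)*(v - 5*sqrt(2)/2)*(v + 2*sqrt(2)), (v - 2)*(v - 5*sqrt(2)/2)*(v - sqrt(2))) = v^2 + v*(-5*sqrt(2)/2 - 2) + 5*sqrt(2)
(4) = 1
(5) = n + 7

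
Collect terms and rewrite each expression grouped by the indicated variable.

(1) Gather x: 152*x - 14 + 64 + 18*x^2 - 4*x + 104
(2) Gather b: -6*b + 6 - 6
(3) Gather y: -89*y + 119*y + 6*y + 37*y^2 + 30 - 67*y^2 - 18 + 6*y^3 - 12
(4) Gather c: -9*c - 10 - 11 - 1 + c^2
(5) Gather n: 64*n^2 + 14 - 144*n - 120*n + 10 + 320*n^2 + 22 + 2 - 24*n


(1) = 18*x^2 + 148*x + 154
(2) = -6*b
(3) = 6*y^3 - 30*y^2 + 36*y
(4) = c^2 - 9*c - 22
(5) = 384*n^2 - 288*n + 48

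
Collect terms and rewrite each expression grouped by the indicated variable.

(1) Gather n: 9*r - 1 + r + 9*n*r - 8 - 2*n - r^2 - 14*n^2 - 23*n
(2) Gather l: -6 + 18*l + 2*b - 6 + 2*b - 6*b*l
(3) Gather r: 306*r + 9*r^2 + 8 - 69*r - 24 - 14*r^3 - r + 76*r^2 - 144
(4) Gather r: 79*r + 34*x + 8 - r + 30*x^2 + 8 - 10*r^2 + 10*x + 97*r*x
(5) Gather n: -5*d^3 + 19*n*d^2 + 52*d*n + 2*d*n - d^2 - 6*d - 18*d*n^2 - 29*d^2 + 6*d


(1) = -14*n^2 + n*(9*r - 25) - r^2 + 10*r - 9
(2) = 4*b + l*(18 - 6*b) - 12
(3) = -14*r^3 + 85*r^2 + 236*r - 160
(4) = -10*r^2 + r*(97*x + 78) + 30*x^2 + 44*x + 16
(5) = -5*d^3 - 30*d^2 - 18*d*n^2 + n*(19*d^2 + 54*d)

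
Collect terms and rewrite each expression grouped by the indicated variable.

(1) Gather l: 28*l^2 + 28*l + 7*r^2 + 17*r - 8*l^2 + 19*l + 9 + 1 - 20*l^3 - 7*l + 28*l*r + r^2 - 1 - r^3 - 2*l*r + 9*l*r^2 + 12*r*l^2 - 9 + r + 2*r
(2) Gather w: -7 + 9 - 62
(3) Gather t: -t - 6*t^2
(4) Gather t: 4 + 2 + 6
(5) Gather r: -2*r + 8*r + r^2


(1) = -20*l^3 + l^2*(12*r + 20) + l*(9*r^2 + 26*r + 40) - r^3 + 8*r^2 + 20*r
(2) = -60
(3) = -6*t^2 - t
(4) = 12
(5) = r^2 + 6*r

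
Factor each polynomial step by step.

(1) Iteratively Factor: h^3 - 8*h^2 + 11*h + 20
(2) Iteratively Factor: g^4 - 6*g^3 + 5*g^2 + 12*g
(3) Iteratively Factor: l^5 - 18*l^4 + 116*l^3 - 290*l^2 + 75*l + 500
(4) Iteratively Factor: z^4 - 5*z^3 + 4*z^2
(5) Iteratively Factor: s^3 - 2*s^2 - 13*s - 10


(1) = (h + 1)*(h^2 - 9*h + 20) = (h - 5)*(h + 1)*(h - 4)
(2) = (g - 4)*(g^3 - 2*g^2 - 3*g) = (g - 4)*(g + 1)*(g^2 - 3*g) = (g - 4)*(g - 3)*(g + 1)*(g)
(3) = (l - 4)*(l^4 - 14*l^3 + 60*l^2 - 50*l - 125) = (l - 5)*(l - 4)*(l^3 - 9*l^2 + 15*l + 25) = (l - 5)^2*(l - 4)*(l^2 - 4*l - 5) = (l - 5)^3*(l - 4)*(l + 1)
(4) = (z - 4)*(z^3 - z^2) = z*(z - 4)*(z^2 - z) = z*(z - 4)*(z - 1)*(z)
(5) = (s + 2)*(s^2 - 4*s - 5) = (s + 1)*(s + 2)*(s - 5)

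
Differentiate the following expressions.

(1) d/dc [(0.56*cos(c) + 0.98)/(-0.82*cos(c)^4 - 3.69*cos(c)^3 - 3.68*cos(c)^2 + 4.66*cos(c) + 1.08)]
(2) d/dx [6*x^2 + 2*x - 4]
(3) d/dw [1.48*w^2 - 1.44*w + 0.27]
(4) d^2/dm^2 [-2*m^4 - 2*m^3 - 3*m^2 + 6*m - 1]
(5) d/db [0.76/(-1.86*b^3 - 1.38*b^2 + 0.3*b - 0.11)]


(1) = (-1.3776*cos(c)^4 - 7.3472*cos(c)^3 - 12.9094*cos(c)^2 - 7.2128*cos(c) + 3.962)*sin(c)/(0.6724*cos(c)^8 + 6.0516*cos(c)^7 + 19.6513*cos(c)^6 + 19.516*cos(c)^5 - 22.6196*cos(c)^4 - 42.268*cos(c)^3 + 13.7668*cos(c)^2 + 10.0656*cos(c) + 1.1664)
(2) = 12*x + 2
(3) = 2.96*w - 1.44
(4) = -24*m^2 - 12*m - 6
(5) = (4.2408*b^2 + 2.0976*b - 0.228)/(1.86*b^3 + 1.38*b^2 - 0.3*b + 0.11)^2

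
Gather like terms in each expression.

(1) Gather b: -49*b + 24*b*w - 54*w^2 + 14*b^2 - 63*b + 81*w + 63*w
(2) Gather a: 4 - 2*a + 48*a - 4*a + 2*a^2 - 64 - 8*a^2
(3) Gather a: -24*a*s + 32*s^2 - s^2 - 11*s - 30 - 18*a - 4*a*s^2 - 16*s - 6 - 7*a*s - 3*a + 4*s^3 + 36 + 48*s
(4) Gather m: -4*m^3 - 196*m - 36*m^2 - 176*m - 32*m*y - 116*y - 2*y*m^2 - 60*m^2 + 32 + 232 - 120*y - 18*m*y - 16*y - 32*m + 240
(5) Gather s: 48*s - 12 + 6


(1) = 14*b^2 + b*(24*w - 112) - 54*w^2 + 144*w
(2) = -6*a^2 + 42*a - 60
(3) = a*(-4*s^2 - 31*s - 21) + 4*s^3 + 31*s^2 + 21*s
(4) = -4*m^3 + m^2*(-2*y - 96) + m*(-50*y - 404) - 252*y + 504
(5) = 48*s - 6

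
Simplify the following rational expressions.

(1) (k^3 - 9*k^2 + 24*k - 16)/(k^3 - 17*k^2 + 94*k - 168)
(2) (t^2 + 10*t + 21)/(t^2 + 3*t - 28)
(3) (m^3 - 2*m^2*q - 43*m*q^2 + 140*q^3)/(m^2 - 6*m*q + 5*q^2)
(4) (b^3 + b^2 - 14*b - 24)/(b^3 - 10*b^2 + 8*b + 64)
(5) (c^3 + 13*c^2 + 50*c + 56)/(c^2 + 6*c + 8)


(1) = (k^2 - 5*k + 4)/(k^2 - 13*k + 42)
(2) = (t + 3)/(t - 4)
(3) = (-m^2 - 3*m*q + 28*q^2)/(-m + q)
(4) = (b + 3)/(b - 8)
(5) = c + 7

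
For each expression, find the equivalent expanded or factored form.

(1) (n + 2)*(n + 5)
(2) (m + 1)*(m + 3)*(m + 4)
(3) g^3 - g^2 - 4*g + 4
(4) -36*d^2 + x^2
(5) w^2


(1) = n^2 + 7*n + 10
(2) = m^3 + 8*m^2 + 19*m + 12
(3) = (g - 2)*(g - 1)*(g + 2)
(4) = (-6*d + x)*(6*d + x)
(5) = w^2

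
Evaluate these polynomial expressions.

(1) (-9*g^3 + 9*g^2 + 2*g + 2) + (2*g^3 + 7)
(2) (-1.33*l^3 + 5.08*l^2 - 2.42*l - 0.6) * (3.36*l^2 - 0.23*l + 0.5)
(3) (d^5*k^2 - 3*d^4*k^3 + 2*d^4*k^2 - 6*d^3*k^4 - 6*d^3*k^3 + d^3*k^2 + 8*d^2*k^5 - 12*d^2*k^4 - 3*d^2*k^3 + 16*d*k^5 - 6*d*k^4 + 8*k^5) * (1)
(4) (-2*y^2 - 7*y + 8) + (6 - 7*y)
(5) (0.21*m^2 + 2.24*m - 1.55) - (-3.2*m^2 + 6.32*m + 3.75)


(1) = -7*g^3 + 9*g^2 + 2*g + 9
(2) = -4.4688*l^5 + 17.3747*l^4 - 9.9646*l^3 + 1.0806*l^2 - 1.072*l - 0.3
(3) = d^5*k^2 - 3*d^4*k^3 + 2*d^4*k^2 - 6*d^3*k^4 - 6*d^3*k^3 + d^3*k^2 + 8*d^2*k^5 - 12*d^2*k^4 - 3*d^2*k^3 + 16*d*k^5 - 6*d*k^4 + 8*k^5
(4) = -2*y^2 - 14*y + 14
(5) = 3.41*m^2 - 4.08*m - 5.3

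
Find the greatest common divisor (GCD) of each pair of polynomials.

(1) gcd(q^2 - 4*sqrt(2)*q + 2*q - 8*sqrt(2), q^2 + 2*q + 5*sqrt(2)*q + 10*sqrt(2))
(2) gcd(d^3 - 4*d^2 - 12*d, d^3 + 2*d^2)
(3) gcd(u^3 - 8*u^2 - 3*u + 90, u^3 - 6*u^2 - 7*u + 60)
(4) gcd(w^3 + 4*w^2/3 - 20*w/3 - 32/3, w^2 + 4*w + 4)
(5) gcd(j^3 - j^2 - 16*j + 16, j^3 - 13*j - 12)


(1) = gcd((q + 2)*(q - 4*sqrt(2)), (q + 2)*(q + 5*sqrt(2))) = q + 2
(2) = gcd(d*(d - 6)*(d + 2), d^2*(d + 2)) = d^2 + 2*d
(3) = gcd((u - 6)*(u - 5)*(u + 3), (u - 5)*(u - 4)*(u + 3)) = u^2 - 2*u - 15
(4) = gcd((w - 8/3)*(w + 2)^2, (w + 2)^2) = w^2 + 4*w + 4
(5) = j - 4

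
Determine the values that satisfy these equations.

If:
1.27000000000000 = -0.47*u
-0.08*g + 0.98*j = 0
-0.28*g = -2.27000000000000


Then:
g = 8.11
j = 0.66
u = -2.70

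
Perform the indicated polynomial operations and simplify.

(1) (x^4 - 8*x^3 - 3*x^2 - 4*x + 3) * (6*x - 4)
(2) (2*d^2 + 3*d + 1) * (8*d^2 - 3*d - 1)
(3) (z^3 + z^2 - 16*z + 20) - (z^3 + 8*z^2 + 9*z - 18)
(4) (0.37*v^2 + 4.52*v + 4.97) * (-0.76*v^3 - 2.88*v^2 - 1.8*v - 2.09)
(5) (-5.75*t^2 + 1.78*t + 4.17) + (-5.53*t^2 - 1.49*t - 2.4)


(1) = 6*x^5 - 52*x^4 + 14*x^3 - 12*x^2 + 34*x - 12
(2) = 16*d^4 + 18*d^3 - 3*d^2 - 6*d - 1
(3) = -7*z^2 - 25*z + 38
(4) = -0.2812*v^5 - 4.5008*v^4 - 17.4608*v^3 - 23.2229*v^2 - 18.3928*v - 10.3873
(5) = -11.28*t^2 + 0.29*t + 1.77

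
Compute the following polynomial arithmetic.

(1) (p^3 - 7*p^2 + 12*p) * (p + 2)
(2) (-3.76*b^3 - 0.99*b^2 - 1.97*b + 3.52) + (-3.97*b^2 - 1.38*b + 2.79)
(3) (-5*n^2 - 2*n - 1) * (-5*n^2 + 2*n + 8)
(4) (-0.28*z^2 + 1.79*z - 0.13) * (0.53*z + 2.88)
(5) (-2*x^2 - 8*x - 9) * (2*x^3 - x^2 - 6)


(1) = p^4 - 5*p^3 - 2*p^2 + 24*p
(2) = -3.76*b^3 - 4.96*b^2 - 3.35*b + 6.31
(3) = 25*n^4 - 39*n^2 - 18*n - 8
(4) = -0.1484*z^3 + 0.1423*z^2 + 5.0863*z - 0.3744
(5) = -4*x^5 - 14*x^4 - 10*x^3 + 21*x^2 + 48*x + 54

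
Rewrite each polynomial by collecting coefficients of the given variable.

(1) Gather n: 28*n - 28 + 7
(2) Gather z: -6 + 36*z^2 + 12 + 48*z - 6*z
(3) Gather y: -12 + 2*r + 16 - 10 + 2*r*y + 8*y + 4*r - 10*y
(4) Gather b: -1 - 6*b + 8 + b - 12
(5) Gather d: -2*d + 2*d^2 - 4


(1) = 28*n - 21
(2) = 36*z^2 + 42*z + 6
(3) = 6*r + y*(2*r - 2) - 6
(4) = -5*b - 5
(5) = 2*d^2 - 2*d - 4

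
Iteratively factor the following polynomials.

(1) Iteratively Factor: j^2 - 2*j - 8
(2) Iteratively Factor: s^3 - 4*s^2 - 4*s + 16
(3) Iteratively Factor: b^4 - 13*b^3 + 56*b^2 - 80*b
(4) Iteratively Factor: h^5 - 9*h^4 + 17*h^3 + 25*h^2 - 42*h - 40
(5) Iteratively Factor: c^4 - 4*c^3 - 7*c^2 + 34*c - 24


(1) = (j + 2)*(j - 4)
(2) = (s + 2)*(s^2 - 6*s + 8) = (s - 2)*(s + 2)*(s - 4)
(3) = (b - 4)*(b^3 - 9*b^2 + 20*b) = (b - 5)*(b - 4)*(b^2 - 4*b) = (b - 5)*(b - 4)^2*(b)
(4) = (h + 1)*(h^4 - 10*h^3 + 27*h^2 - 2*h - 40) = (h + 1)^2*(h^3 - 11*h^2 + 38*h - 40) = (h - 4)*(h + 1)^2*(h^2 - 7*h + 10) = (h - 5)*(h - 4)*(h + 1)^2*(h - 2)
(5) = (c + 3)*(c^3 - 7*c^2 + 14*c - 8) = (c - 1)*(c + 3)*(c^2 - 6*c + 8) = (c - 2)*(c - 1)*(c + 3)*(c - 4)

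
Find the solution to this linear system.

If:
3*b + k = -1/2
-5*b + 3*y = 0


Then:
b = 3*y/5
k = -9*y/5 - 1/2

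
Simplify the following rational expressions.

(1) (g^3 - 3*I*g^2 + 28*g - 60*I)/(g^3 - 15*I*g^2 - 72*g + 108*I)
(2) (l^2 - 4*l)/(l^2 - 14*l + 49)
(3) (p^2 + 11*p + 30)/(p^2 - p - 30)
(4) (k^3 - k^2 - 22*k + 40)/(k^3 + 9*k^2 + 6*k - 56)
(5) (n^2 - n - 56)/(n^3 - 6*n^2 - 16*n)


(1) = (g^2 + 3*I*g + 10)/(g^2 - 9*I*g - 18)
(2) = (l^2 - 4*l)/(l^2 - 14*l + 49)
(3) = (p + 6)/(p - 6)
(4) = (k^2 + k - 20)/(k^2 + 11*k + 28)
(5) = (n + 7)/(n^2 + 2*n)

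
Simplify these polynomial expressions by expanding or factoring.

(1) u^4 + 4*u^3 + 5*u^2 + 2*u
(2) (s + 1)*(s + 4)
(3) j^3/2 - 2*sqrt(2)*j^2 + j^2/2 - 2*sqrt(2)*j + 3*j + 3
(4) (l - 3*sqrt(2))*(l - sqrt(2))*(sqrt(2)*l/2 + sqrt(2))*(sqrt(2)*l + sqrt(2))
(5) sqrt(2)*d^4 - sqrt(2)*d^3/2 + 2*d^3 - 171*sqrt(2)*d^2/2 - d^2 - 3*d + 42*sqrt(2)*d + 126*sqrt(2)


(1) = u*(u + 1)^2*(u + 2)
(2) = s^2 + 5*s + 4
(3) = (j/2 + 1/2)*(j - 3*sqrt(2))*(j - sqrt(2))
(4) = l^4 - 4*sqrt(2)*l^3 + 3*l^3 - 12*sqrt(2)*l^2 + 8*l^2 - 8*sqrt(2)*l + 18*l + 12
(5) = (d - 3/2)*(d - 6*sqrt(2))*(d + 7*sqrt(2))*(sqrt(2)*d + sqrt(2))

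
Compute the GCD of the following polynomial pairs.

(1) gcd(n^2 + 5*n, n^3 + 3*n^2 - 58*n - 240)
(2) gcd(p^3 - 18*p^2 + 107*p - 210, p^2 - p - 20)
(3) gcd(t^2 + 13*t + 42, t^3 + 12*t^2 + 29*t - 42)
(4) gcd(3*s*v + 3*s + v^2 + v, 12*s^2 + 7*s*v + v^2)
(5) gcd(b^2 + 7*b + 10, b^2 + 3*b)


(1) = gcd(n*(n + 5), (n - 8)*(n + 5)*(n + 6)) = n + 5
(2) = p - 5
(3) = gcd((t + 6)*(t + 7), (t - 1)*(t + 6)*(t + 7)) = t^2 + 13*t + 42
(4) = gcd((3*s + v)*(v + 1), (3*s + v)*(4*s + v)) = 3*s + v
(5) = 1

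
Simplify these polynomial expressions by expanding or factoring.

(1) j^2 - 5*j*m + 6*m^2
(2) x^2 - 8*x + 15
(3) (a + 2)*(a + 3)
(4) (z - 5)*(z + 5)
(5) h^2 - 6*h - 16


(1) = (j - 3*m)*(j - 2*m)
(2) = (x - 5)*(x - 3)
(3) = a^2 + 5*a + 6
(4) = z^2 - 25
(5) = (h - 8)*(h + 2)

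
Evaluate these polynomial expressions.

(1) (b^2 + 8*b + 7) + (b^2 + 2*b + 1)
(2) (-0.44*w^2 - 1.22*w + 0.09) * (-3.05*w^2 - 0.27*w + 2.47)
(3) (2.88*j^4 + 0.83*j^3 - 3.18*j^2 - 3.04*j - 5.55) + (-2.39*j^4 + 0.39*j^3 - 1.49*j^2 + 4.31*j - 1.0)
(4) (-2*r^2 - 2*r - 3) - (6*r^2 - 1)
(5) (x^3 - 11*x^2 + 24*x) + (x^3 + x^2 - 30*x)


(1) = 2*b^2 + 10*b + 8
(2) = 1.342*w^4 + 3.8398*w^3 - 1.0319*w^2 - 3.0377*w + 0.2223
(3) = 0.49*j^4 + 1.22*j^3 - 4.67*j^2 + 1.27*j - 6.55
(4) = -8*r^2 - 2*r - 2
(5) = 2*x^3 - 10*x^2 - 6*x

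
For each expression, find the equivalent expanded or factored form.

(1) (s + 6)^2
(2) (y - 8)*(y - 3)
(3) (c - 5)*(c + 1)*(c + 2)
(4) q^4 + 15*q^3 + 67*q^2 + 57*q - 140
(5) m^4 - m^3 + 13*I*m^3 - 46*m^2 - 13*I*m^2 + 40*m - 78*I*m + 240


(1) = s^2 + 12*s + 36
(2) = y^2 - 11*y + 24
(3) = c^3 - 2*c^2 - 13*c - 10
(4) = (q - 1)*(q + 4)*(q + 5)*(q + 7)
(5) = (m - 3)*(m + 2)*(m + 5*I)*(m + 8*I)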